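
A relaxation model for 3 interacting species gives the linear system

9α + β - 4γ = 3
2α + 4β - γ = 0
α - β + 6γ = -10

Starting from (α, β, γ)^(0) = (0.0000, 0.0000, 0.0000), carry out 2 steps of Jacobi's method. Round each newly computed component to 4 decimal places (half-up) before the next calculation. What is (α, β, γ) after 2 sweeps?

Iteration 1:
  α = (3 - (1)·0.0000 - (-4)·0.0000) / (9) = 0.3333
  β = (0 - (2)·0.0000 - (-1)·0.0000) / (4) = 0.0000
  γ = (-10 - (1)·0.0000 - (-1)·0.0000) / (6) = -1.6667
Iteration 2:
  α = (3 - (1)·0.0000 - (-4)·-1.6667) / (9) = -0.4074
  β = (0 - (2)·0.3333 - (-1)·-1.6667) / (4) = -0.5833
  γ = (-10 - (1)·0.3333 - (-1)·0.0000) / (6) = -1.7222

(-0.4074, -0.5833, -1.7222)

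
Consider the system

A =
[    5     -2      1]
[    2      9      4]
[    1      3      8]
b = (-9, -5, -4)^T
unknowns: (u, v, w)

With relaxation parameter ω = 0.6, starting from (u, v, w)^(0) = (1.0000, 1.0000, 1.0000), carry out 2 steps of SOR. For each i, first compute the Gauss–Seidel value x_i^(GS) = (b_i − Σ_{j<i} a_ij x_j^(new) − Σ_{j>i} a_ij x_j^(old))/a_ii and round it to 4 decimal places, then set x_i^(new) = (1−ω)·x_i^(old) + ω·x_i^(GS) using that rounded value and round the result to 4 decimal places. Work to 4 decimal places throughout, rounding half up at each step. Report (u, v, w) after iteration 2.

Iteration 1:
  u: GS value = (-9 - (-2)·1.0000 - (1)·1.0000) / (5) = -1.6000;  u ← (1−ω)·1.0000 + ω·-1.6000 = -0.5600
  v: GS value = (-5 - (2)·-0.5600 - (4)·1.0000) / (9) = -0.8756;  v ← (1−ω)·1.0000 + ω·-0.8756 = -0.1254
  w: GS value = (-4 - (1)·-0.5600 - (3)·-0.1254) / (8) = -0.3830;  w ← (1−ω)·1.0000 + ω·-0.3830 = 0.1702
Iteration 2:
  u: GS value = (-9 - (-2)·-0.1254 - (1)·0.1702) / (5) = -1.8842;  u ← (1−ω)·-0.5600 + ω·-1.8842 = -1.3545
  v: GS value = (-5 - (2)·-1.3545 - (4)·0.1702) / (9) = -0.3302;  v ← (1−ω)·-0.1254 + ω·-0.3302 = -0.2483
  w: GS value = (-4 - (1)·-1.3545 - (3)·-0.2483) / (8) = -0.2376;  w ← (1−ω)·0.1702 + ω·-0.2376 = -0.0745

(-1.3545, -0.2483, -0.0745)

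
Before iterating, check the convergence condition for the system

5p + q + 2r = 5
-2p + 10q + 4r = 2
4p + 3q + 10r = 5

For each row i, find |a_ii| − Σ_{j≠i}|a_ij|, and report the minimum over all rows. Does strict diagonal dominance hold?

2

row 1: |5| − (1+2) = 2
row 2: |10| − (2+4) = 4
row 3: |10| − (4+3) = 3
minimum over rows = 2 → strictly diagonally dominant (convergence guaranteed)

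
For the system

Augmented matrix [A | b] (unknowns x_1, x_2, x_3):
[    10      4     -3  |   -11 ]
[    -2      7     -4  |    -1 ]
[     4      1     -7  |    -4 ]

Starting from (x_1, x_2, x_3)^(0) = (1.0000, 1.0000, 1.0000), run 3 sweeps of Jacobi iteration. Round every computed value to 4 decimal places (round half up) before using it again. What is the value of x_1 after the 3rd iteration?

-1.2033

Iteration 1:
  x_1 = (-11 - (4)·1.0000 - (-3)·1.0000) / (10) = -1.2000
  x_2 = (-1 - (-2)·1.0000 - (-4)·1.0000) / (7) = 0.7143
  x_3 = (-4 - (4)·1.0000 - (1)·1.0000) / (-7) = 1.2857
Iteration 2:
  x_1 = (-11 - (4)·0.7143 - (-3)·1.2857) / (10) = -1.0000
  x_2 = (-1 - (-2)·-1.2000 - (-4)·1.2857) / (7) = 0.2490
  x_3 = (-4 - (4)·-1.2000 - (1)·0.7143) / (-7) = -0.0122
Iteration 3:
  x_1 = (-11 - (4)·0.2490 - (-3)·-0.0122) / (10) = -1.2033
  x_2 = (-1 - (-2)·-1.0000 - (-4)·-0.0122) / (7) = -0.4355
  x_3 = (-4 - (4)·-1.0000 - (1)·0.2490) / (-7) = 0.0356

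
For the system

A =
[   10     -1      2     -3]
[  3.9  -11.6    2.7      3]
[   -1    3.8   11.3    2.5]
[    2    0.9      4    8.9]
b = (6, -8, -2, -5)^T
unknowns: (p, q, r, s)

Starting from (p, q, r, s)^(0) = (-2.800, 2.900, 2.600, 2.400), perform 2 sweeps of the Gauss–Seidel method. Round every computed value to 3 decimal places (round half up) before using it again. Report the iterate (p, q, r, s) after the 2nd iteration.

(0.979, 0.590, -0.196, -0.753)

Iteration 1:
  p = (6 - (-1)·2.900 - (2)·2.600 - (-3)·2.400) / (10) = 1.090
  q = (-8 - (3.9)·1.090 - (2.7)·2.600 - (3)·2.400) / (-11.6) = 2.282
  r = (-2 - (-1)·1.090 - (3.8)·2.282 - (2.5)·2.400) / (11.3) = -1.379
  s = (-5 - (2)·1.090 - (0.9)·2.282 - (4)·-1.379) / (8.9) = -0.418
Iteration 2:
  p = (6 - (-1)·2.282 - (2)·-1.379 - (-3)·-0.418) / (10) = 0.979
  q = (-8 - (3.9)·0.979 - (2.7)·-1.379 - (3)·-0.418) / (-11.6) = 0.590
  r = (-2 - (-1)·0.979 - (3.8)·0.590 - (2.5)·-0.418) / (11.3) = -0.196
  s = (-5 - (2)·0.979 - (0.9)·0.590 - (4)·-0.196) / (8.9) = -0.753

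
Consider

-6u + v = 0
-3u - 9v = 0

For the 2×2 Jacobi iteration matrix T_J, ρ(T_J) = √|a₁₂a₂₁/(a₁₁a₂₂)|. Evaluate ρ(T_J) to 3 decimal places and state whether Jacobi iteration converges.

0.236

a₁₂a₂₁/(a₁₁a₂₂) = (1)·(-3) / ((-6)·(-9)) = -0.055556
ρ = √|-0.055556| = √0.055556 = 0.236
ρ < 1, so Jacobi converges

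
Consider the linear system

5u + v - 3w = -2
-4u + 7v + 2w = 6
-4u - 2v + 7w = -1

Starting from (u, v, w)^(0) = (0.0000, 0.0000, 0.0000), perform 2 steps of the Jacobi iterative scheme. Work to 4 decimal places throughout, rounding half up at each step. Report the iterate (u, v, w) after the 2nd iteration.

(-0.6572, 0.6694, -0.1265)

Iteration 1:
  u = (-2 - (1)·0.0000 - (-3)·0.0000) / (5) = -0.4000
  v = (6 - (-4)·0.0000 - (2)·0.0000) / (7) = 0.8571
  w = (-1 - (-4)·0.0000 - (-2)·0.0000) / (7) = -0.1429
Iteration 2:
  u = (-2 - (1)·0.8571 - (-3)·-0.1429) / (5) = -0.6572
  v = (6 - (-4)·-0.4000 - (2)·-0.1429) / (7) = 0.6694
  w = (-1 - (-4)·-0.4000 - (-2)·0.8571) / (7) = -0.1265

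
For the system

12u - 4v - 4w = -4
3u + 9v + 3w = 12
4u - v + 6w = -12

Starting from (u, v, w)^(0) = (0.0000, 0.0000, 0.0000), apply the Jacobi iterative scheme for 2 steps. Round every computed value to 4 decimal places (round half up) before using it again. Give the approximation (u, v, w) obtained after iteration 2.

(-0.5556, 2.1111, -1.5556)

Iteration 1:
  u = (-4 - (-4)·0.0000 - (-4)·0.0000) / (12) = -0.3333
  v = (12 - (3)·0.0000 - (3)·0.0000) / (9) = 1.3333
  w = (-12 - (4)·0.0000 - (-1)·0.0000) / (6) = -2.0000
Iteration 2:
  u = (-4 - (-4)·1.3333 - (-4)·-2.0000) / (12) = -0.5556
  v = (12 - (3)·-0.3333 - (3)·-2.0000) / (9) = 2.1111
  w = (-12 - (4)·-0.3333 - (-1)·1.3333) / (6) = -1.5556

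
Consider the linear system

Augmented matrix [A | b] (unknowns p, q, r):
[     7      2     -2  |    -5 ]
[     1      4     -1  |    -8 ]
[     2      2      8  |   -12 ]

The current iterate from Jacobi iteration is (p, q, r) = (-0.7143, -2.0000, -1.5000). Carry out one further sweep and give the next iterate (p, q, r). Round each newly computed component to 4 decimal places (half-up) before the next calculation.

(-0.5714, -2.1964, -0.8214)

One sweep:
  p = (-5 - (2)·-2.0000 - (-2)·-1.5000) / (7) = -0.5714
  q = (-8 - (1)·-0.7143 - (-1)·-1.5000) / (4) = -2.1964
  r = (-12 - (2)·-0.7143 - (2)·-2.0000) / (8) = -0.8214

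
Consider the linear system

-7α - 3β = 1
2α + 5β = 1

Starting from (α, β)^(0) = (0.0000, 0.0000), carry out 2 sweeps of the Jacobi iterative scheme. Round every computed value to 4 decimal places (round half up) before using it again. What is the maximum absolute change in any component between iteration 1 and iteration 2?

0.0857

Iteration 1:
  α = (1 - (-3)·0.0000) / (-7) = -0.1429
  β = (1 - (2)·0.0000) / (5) = 0.2000
Iteration 2:
  α = (1 - (-3)·0.2000) / (-7) = -0.2286
  β = (1 - (2)·-0.1429) / (5) = 0.2572
Change: (-0.0857, 0.0572) → max |·| = 0.0857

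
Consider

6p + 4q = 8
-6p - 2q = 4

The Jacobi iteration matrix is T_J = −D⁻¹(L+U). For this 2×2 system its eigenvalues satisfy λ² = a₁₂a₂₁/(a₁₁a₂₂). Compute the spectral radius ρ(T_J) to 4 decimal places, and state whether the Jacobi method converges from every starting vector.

1.4142

a₁₂a₂₁/(a₁₁a₂₂) = (4)·(-6) / ((6)·(-2)) = 2.000000
ρ = √|2.000000| = √2.000000 = 1.4142
ρ > 1, so Jacobi diverges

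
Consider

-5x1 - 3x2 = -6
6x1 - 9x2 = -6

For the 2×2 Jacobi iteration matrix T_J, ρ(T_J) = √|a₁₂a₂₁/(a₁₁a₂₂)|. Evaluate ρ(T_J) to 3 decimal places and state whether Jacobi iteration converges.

a₁₂a₂₁/(a₁₁a₂₂) = (-3)·(6) / ((-5)·(-9)) = -0.400000
ρ = √|-0.400000| = √0.400000 = 0.632
ρ < 1, so Jacobi converges

0.632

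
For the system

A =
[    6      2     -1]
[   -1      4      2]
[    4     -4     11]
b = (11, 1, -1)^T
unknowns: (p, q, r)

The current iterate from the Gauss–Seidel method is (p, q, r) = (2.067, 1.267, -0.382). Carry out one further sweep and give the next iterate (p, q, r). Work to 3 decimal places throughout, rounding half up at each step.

One sweep:
  p = (11 - (2)·1.267 - (-1)·-0.382) / (6) = 1.347
  q = (1 - (-1)·1.347 - (2)·-0.382) / (4) = 0.778
  r = (-1 - (4)·1.347 - (-4)·0.778) / (11) = -0.298

(1.347, 0.778, -0.298)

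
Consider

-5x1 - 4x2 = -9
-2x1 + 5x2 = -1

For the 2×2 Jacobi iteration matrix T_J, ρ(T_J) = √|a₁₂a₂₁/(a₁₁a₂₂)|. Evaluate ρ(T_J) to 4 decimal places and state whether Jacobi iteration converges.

0.5657

a₁₂a₂₁/(a₁₁a₂₂) = (-4)·(-2) / ((-5)·(5)) = -0.320000
ρ = √|-0.320000| = √0.320000 = 0.5657
ρ < 1, so Jacobi converges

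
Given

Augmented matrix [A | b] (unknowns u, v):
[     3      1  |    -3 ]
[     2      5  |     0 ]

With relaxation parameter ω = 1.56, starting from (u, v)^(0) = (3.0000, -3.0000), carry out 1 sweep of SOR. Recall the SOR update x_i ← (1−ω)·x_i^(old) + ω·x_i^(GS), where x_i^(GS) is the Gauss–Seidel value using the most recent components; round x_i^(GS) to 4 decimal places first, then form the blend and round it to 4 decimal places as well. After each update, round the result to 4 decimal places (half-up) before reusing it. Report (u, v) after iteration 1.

(-1.6800, 2.7283)

Iteration 1:
  u: GS value = (-3 - (1)·-3.0000) / (3) = 0.0000;  u ← (1−ω)·3.0000 + ω·0.0000 = -1.6800
  v: GS value = (0 - (2)·-1.6800) / (5) = 0.6720;  v ← (1−ω)·-3.0000 + ω·0.6720 = 2.7283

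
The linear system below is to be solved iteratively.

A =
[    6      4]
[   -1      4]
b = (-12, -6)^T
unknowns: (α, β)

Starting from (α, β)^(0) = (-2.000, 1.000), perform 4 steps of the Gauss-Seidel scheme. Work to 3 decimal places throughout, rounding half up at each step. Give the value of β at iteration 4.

Iteration 1:
  α = (-12 - (4)·1.000) / (6) = -2.667
  β = (-6 - (-1)·-2.667) / (4) = -2.167
Iteration 2:
  α = (-12 - (4)·-2.167) / (6) = -0.555
  β = (-6 - (-1)·-0.555) / (4) = -1.639
Iteration 3:
  α = (-12 - (4)·-1.639) / (6) = -0.907
  β = (-6 - (-1)·-0.907) / (4) = -1.727
Iteration 4:
  α = (-12 - (4)·-1.727) / (6) = -0.849
  β = (-6 - (-1)·-0.849) / (4) = -1.712

-1.712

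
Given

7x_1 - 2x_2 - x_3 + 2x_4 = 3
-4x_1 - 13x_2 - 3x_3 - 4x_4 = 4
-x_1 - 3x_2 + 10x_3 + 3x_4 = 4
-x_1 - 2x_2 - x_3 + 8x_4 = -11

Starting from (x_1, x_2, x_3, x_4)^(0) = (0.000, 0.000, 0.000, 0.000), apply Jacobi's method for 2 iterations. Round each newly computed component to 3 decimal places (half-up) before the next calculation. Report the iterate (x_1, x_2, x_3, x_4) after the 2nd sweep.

(0.791, -0.109, 0.763, -1.348)

Iteration 1:
  x_1 = (3 - (-2)·0.000 - (-1)·0.000 - (2)·0.000) / (7) = 0.429
  x_2 = (4 - (-4)·0.000 - (-3)·0.000 - (-4)·0.000) / (-13) = -0.308
  x_3 = (4 - (-1)·0.000 - (-3)·0.000 - (3)·0.000) / (10) = 0.400
  x_4 = (-11 - (-1)·0.000 - (-2)·0.000 - (-1)·0.000) / (8) = -1.375
Iteration 2:
  x_1 = (3 - (-2)·-0.308 - (-1)·0.400 - (2)·-1.375) / (7) = 0.791
  x_2 = (4 - (-4)·0.429 - (-3)·0.400 - (-4)·-1.375) / (-13) = -0.109
  x_3 = (4 - (-1)·0.429 - (-3)·-0.308 - (3)·-1.375) / (10) = 0.763
  x_4 = (-11 - (-1)·0.429 - (-2)·-0.308 - (-1)·0.400) / (8) = -1.348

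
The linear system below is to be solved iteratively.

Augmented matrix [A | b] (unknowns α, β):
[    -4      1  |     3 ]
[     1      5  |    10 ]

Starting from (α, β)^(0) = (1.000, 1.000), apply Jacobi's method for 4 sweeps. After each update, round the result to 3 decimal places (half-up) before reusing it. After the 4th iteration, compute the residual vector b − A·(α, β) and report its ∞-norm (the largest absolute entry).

Iteration 1:
  α = (3 - (1)·1.000) / (-4) = -0.500
  β = (10 - (1)·1.000) / (5) = 1.800
Iteration 2:
  α = (3 - (1)·1.800) / (-4) = -0.300
  β = (10 - (1)·-0.500) / (5) = 2.100
Iteration 3:
  α = (3 - (1)·2.100) / (-4) = -0.225
  β = (10 - (1)·-0.300) / (5) = 2.060
Iteration 4:
  α = (3 - (1)·2.060) / (-4) = -0.235
  β = (10 - (1)·-0.225) / (5) = 2.045
Residual b − A·x = (0.015, 0.010); ∞-norm = 0.015

0.015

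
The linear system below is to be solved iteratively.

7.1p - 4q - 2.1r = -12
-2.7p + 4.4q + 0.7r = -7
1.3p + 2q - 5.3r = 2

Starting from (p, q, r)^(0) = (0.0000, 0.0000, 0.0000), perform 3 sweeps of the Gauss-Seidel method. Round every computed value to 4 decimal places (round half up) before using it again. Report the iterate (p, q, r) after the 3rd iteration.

Iteration 1:
  p = (-12 - (-4)·0.0000 - (-2.1)·0.0000) / (7.1) = -1.6901
  q = (-7 - (-2.7)·-1.6901 - (0.7)·0.0000) / (4.4) = -2.6280
  r = (2 - (1.3)·-1.6901 - (2)·-2.6280) / (-5.3) = -1.7836
Iteration 2:
  p = (-12 - (-4)·-2.6280 - (-2.1)·-1.7836) / (7.1) = -3.6982
  q = (-7 - (-2.7)·-3.6982 - (0.7)·-1.7836) / (4.4) = -3.5765
  r = (2 - (1.3)·-3.6982 - (2)·-3.5765) / (-5.3) = -2.6341
Iteration 3:
  p = (-12 - (-4)·-3.5765 - (-2.1)·-2.6341) / (7.1) = -4.4842
  q = (-7 - (-2.7)·-4.4842 - (0.7)·-2.6341) / (4.4) = -3.9235
  r = (2 - (1.3)·-4.4842 - (2)·-3.9235) / (-5.3) = -2.9578

(-4.4842, -3.9235, -2.9578)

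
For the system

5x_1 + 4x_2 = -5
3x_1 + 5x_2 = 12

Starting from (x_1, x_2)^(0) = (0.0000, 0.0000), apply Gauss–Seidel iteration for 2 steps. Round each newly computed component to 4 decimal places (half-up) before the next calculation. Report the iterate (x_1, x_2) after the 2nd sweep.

Iteration 1:
  x_1 = (-5 - (4)·0.0000) / (5) = -1.0000
  x_2 = (12 - (3)·-1.0000) / (5) = 3.0000
Iteration 2:
  x_1 = (-5 - (4)·3.0000) / (5) = -3.4000
  x_2 = (12 - (3)·-3.4000) / (5) = 4.4400

(-3.4000, 4.4400)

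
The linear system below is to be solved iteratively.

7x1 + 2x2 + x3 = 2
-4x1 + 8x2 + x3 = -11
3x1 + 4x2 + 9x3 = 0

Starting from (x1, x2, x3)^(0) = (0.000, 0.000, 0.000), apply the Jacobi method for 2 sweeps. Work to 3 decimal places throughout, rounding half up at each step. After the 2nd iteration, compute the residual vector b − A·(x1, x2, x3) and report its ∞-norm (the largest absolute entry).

1.753

Iteration 1:
  x1 = (2 - (2)·0.000 - (1)·0.000) / (7) = 0.286
  x2 = (-11 - (-4)·0.000 - (1)·0.000) / (8) = -1.375
  x3 = (0 - (3)·0.000 - (4)·0.000) / (9) = 0.000
Iteration 2:
  x1 = (2 - (2)·-1.375 - (1)·0.000) / (7) = 0.679
  x2 = (-11 - (-4)·0.286 - (1)·0.000) / (8) = -1.232
  x3 = (0 - (3)·0.286 - (4)·-1.375) / (9) = 0.516
Residual b − A·x = (-0.805, 1.056, -1.753); ∞-norm = 1.753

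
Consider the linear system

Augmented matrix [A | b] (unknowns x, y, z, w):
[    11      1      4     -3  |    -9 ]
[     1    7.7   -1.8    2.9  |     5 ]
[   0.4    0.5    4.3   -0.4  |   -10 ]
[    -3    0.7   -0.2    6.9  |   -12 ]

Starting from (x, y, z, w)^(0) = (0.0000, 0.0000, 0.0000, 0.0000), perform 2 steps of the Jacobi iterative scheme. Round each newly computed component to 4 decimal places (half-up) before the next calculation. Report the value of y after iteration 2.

Iteration 1:
  x = (-9 - (1)·0.0000 - (4)·0.0000 - (-3)·0.0000) / (11) = -0.8182
  y = (5 - (1)·0.0000 - (-1.8)·0.0000 - (2.9)·0.0000) / (7.7) = 0.6494
  z = (-10 - (0.4)·0.0000 - (0.5)·0.0000 - (-0.4)·0.0000) / (4.3) = -2.3256
  w = (-12 - (-3)·0.0000 - (0.7)·0.0000 - (-0.2)·0.0000) / (6.9) = -1.7391
Iteration 2:
  x = (-9 - (1)·0.6494 - (4)·-2.3256 - (-3)·-1.7391) / (11) = -0.5058
  y = (5 - (1)·-0.8182 - (-1.8)·-2.3256 - (2.9)·-1.7391) / (7.7) = 0.8669
  z = (-10 - (0.4)·-0.8182 - (0.5)·0.6494 - (-0.4)·-1.7391) / (4.3) = -2.4868
  w = (-12 - (-3)·-0.8182 - (0.7)·0.6494 - (-0.2)·-2.3256) / (6.9) = -2.2282

0.8669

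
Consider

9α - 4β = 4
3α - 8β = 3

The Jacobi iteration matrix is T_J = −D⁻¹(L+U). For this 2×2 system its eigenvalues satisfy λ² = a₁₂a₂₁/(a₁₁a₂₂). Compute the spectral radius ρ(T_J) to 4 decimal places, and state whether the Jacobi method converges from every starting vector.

0.4082

a₁₂a₂₁/(a₁₁a₂₂) = (-4)·(3) / ((9)·(-8)) = 0.166667
ρ = √|0.166667| = √0.166667 = 0.4082
ρ < 1, so Jacobi converges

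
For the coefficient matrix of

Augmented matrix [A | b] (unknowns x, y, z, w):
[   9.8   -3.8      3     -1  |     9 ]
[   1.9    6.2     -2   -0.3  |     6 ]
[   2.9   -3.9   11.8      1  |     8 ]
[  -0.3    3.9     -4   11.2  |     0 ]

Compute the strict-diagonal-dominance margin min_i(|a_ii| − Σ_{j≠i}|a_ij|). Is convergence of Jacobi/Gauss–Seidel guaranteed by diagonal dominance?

2

row 1: |9.8| − (3.8+3+1) = 2
row 2: |6.2| − (1.9+2+0.3) = 2
row 3: |11.8| − (2.9+3.9+1) = 4
row 4: |11.2| − (0.3+3.9+4) = 3
minimum over rows = 2 → strictly diagonally dominant (convergence guaranteed)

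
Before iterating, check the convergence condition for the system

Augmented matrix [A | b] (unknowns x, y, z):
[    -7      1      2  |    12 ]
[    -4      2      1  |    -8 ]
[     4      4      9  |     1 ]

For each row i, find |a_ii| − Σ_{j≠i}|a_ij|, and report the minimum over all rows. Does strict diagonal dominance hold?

-3

row 1: |-7| − (1+2) = 4
row 2: |2| − (4+1) = -3
row 3: |9| − (4+4) = 1
minimum over rows = -3 → not strictly diagonally dominant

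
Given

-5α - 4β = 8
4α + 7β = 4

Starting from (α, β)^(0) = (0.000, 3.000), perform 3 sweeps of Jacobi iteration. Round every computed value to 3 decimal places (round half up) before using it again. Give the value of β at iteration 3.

Iteration 1:
  α = (8 - (-4)·3.000) / (-5) = -4.000
  β = (4 - (4)·0.000) / (7) = 0.571
Iteration 2:
  α = (8 - (-4)·0.571) / (-5) = -2.057
  β = (4 - (4)·-4.000) / (7) = 2.857
Iteration 3:
  α = (8 - (-4)·2.857) / (-5) = -3.886
  β = (4 - (4)·-2.057) / (7) = 1.747

1.747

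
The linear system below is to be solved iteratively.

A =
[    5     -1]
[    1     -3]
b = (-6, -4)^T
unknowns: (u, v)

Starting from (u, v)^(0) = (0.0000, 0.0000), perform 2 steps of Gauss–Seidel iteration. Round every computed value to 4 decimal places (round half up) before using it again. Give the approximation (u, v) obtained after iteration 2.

(-1.0133, 0.9956)

Iteration 1:
  u = (-6 - (-1)·0.0000) / (5) = -1.2000
  v = (-4 - (1)·-1.2000) / (-3) = 0.9333
Iteration 2:
  u = (-6 - (-1)·0.9333) / (5) = -1.0133
  v = (-4 - (1)·-1.0133) / (-3) = 0.9956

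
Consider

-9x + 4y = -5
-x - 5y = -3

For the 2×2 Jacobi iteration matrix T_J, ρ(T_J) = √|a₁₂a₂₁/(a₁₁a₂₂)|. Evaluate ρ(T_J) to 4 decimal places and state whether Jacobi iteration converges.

0.2981

a₁₂a₂₁/(a₁₁a₂₂) = (4)·(-1) / ((-9)·(-5)) = -0.088889
ρ = √|-0.088889| = √0.088889 = 0.2981
ρ < 1, so Jacobi converges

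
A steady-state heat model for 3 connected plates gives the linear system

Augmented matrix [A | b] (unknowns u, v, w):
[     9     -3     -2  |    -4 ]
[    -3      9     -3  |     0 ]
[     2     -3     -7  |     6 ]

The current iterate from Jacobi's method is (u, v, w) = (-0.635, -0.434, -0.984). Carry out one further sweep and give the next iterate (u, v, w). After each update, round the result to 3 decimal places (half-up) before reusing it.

(-0.808, -0.540, -0.853)

One sweep:
  u = (-4 - (-3)·-0.434 - (-2)·-0.984) / (9) = -0.808
  v = (0 - (-3)·-0.635 - (-3)·-0.984) / (9) = -0.540
  w = (6 - (2)·-0.635 - (-3)·-0.434) / (-7) = -0.853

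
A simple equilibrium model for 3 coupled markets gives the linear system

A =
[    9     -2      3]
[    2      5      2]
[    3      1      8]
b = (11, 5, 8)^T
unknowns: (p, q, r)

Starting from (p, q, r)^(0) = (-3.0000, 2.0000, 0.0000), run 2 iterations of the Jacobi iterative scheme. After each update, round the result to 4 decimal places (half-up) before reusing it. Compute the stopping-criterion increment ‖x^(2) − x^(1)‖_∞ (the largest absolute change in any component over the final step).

Iteration 1:
  p = (11 - (-2)·2.0000 - (3)·0.0000) / (9) = 1.6667
  q = (5 - (2)·-3.0000 - (2)·0.0000) / (5) = 2.2000
  r = (8 - (3)·-3.0000 - (1)·2.0000) / (8) = 1.8750
Iteration 2:
  p = (11 - (-2)·2.2000 - (3)·1.8750) / (9) = 1.0861
  q = (5 - (2)·1.6667 - (2)·1.8750) / (5) = -0.4167
  r = (8 - (3)·1.6667 - (1)·2.2000) / (8) = 0.1000
Change: (-0.5806, -2.6167, -1.7750) → max |·| = 2.6167

2.6167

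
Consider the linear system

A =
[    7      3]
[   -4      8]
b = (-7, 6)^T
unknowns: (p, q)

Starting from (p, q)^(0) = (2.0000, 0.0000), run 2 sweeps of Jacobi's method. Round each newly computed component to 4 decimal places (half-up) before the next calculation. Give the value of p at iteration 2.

Iteration 1:
  p = (-7 - (3)·0.0000) / (7) = -1.0000
  q = (6 - (-4)·2.0000) / (8) = 1.7500
Iteration 2:
  p = (-7 - (3)·1.7500) / (7) = -1.7500
  q = (6 - (-4)·-1.0000) / (8) = 0.2500

-1.7500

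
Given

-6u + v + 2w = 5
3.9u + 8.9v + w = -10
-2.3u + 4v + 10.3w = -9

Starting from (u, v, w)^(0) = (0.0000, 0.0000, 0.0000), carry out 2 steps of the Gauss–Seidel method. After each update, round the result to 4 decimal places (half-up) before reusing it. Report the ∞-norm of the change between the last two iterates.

Iteration 1:
  u = (5 - (1)·0.0000 - (2)·0.0000) / (-6) = -0.8333
  v = (-10 - (3.9)·-0.8333 - (1)·0.0000) / (8.9) = -0.7584
  w = (-9 - (-2.3)·-0.8333 - (4)·-0.7584) / (10.3) = -0.7653
Iteration 2:
  u = (5 - (1)·-0.7584 - (2)·-0.7653) / (-6) = -1.2148
  v = (-10 - (3.9)·-1.2148 - (1)·-0.7653) / (8.9) = -0.5053
  w = (-9 - (-2.3)·-1.2148 - (4)·-0.5053) / (10.3) = -0.9488
Change: (-0.3815, 0.2531, -0.1835) → max |·| = 0.3815

0.3815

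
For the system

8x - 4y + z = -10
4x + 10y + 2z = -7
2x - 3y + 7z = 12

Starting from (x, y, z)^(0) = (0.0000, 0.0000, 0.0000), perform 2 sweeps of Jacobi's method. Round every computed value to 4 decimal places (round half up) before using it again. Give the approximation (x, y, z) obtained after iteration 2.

Iteration 1:
  x = (-10 - (-4)·0.0000 - (1)·0.0000) / (8) = -1.2500
  y = (-7 - (4)·0.0000 - (2)·0.0000) / (10) = -0.7000
  z = (12 - (2)·0.0000 - (-3)·0.0000) / (7) = 1.7143
Iteration 2:
  x = (-10 - (-4)·-0.7000 - (1)·1.7143) / (8) = -1.8143
  y = (-7 - (4)·-1.2500 - (2)·1.7143) / (10) = -0.5429
  z = (12 - (2)·-1.2500 - (-3)·-0.7000) / (7) = 1.7714

(-1.8143, -0.5429, 1.7714)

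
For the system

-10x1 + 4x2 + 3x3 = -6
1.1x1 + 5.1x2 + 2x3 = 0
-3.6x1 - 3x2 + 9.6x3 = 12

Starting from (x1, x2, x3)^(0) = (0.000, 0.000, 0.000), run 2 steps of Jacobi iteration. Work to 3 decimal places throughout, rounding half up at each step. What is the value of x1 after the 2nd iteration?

0.975

Iteration 1:
  x1 = (-6 - (4)·0.000 - (3)·0.000) / (-10) = 0.600
  x2 = (0 - (1.1)·0.000 - (2)·0.000) / (5.1) = 0.000
  x3 = (12 - (-3.6)·0.000 - (-3)·0.000) / (9.6) = 1.250
Iteration 2:
  x1 = (-6 - (4)·0.000 - (3)·1.250) / (-10) = 0.975
  x2 = (0 - (1.1)·0.600 - (2)·1.250) / (5.1) = -0.620
  x3 = (12 - (-3.6)·0.600 - (-3)·0.000) / (9.6) = 1.475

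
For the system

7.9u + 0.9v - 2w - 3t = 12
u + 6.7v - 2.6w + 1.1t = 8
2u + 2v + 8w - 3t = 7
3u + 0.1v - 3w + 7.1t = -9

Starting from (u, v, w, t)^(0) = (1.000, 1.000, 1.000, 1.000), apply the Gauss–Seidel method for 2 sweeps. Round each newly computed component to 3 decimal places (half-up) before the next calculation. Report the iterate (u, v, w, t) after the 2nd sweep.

(0.769, 1.579, -0.443, -1.802)

Iteration 1:
  u = (12 - (0.9)·1.000 - (-2)·1.000 - (-3)·1.000) / (7.9) = 2.038
  v = (8 - (1)·2.038 - (-2.6)·1.000 - (1.1)·1.000) / (6.7) = 1.114
  w = (7 - (2)·2.038 - (2)·1.114 - (-3)·1.000) / (8) = 0.462
  t = (-9 - (3)·2.038 - (0.1)·1.114 - (-3)·0.462) / (7.1) = -1.949
Iteration 2:
  u = (12 - (0.9)·1.114 - (-2)·0.462 - (-3)·-1.949) / (7.9) = 0.769
  v = (8 - (1)·0.769 - (-2.6)·0.462 - (1.1)·-1.949) / (6.7) = 1.579
  w = (7 - (2)·0.769 - (2)·1.579 - (-3)·-1.949) / (8) = -0.443
  t = (-9 - (3)·0.769 - (0.1)·1.579 - (-3)·-0.443) / (7.1) = -1.802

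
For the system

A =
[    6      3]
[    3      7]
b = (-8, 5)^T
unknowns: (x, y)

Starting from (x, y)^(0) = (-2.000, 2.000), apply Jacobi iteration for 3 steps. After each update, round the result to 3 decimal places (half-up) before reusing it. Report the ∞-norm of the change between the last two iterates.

Iteration 1:
  x = (-8 - (3)·2.000) / (6) = -2.333
  y = (5 - (3)·-2.000) / (7) = 1.571
Iteration 2:
  x = (-8 - (3)·1.571) / (6) = -2.119
  y = (5 - (3)·-2.333) / (7) = 1.714
Iteration 3:
  x = (-8 - (3)·1.714) / (6) = -2.190
  y = (5 - (3)·-2.119) / (7) = 1.622
Change: (-0.071, -0.092) → max |·| = 0.092

0.092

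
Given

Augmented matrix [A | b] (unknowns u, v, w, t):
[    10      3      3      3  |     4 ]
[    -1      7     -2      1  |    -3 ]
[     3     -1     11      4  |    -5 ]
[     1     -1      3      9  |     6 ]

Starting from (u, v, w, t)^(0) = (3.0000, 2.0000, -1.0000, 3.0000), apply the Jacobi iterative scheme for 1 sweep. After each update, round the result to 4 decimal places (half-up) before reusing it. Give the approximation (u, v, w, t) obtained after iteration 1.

Iteration 1:
  u = (4 - (3)·2.0000 - (3)·-1.0000 - (3)·3.0000) / (10) = -0.8000
  v = (-3 - (-1)·3.0000 - (-2)·-1.0000 - (1)·3.0000) / (7) = -0.7143
  w = (-5 - (3)·3.0000 - (-1)·2.0000 - (4)·3.0000) / (11) = -2.1818
  t = (6 - (1)·3.0000 - (-1)·2.0000 - (3)·-1.0000) / (9) = 0.8889

(-0.8000, -0.7143, -2.1818, 0.8889)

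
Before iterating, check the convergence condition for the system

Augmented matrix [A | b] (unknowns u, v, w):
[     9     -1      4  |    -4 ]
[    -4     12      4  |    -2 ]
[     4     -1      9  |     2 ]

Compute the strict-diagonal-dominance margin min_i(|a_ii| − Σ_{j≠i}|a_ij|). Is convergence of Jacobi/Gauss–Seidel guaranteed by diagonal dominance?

row 1: |9| − (1+4) = 4
row 2: |12| − (4+4) = 4
row 3: |9| − (4+1) = 4
minimum over rows = 4 → strictly diagonally dominant (convergence guaranteed)

4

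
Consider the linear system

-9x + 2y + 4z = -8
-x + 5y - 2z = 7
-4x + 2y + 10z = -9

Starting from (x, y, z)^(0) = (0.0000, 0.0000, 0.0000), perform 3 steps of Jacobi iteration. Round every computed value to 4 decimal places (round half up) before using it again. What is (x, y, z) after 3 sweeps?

(0.7931, 1.2302, -0.8236)

Iteration 1:
  x = (-8 - (2)·0.0000 - (4)·0.0000) / (-9) = 0.8889
  y = (7 - (-1)·0.0000 - (-2)·0.0000) / (5) = 1.4000
  z = (-9 - (-4)·0.0000 - (2)·0.0000) / (10) = -0.9000
Iteration 2:
  x = (-8 - (2)·1.4000 - (4)·-0.9000) / (-9) = 0.8000
  y = (7 - (-1)·0.8889 - (-2)·-0.9000) / (5) = 1.2178
  z = (-9 - (-4)·0.8889 - (2)·1.4000) / (10) = -0.8244
Iteration 3:
  x = (-8 - (2)·1.2178 - (4)·-0.8244) / (-9) = 0.7931
  y = (7 - (-1)·0.8000 - (-2)·-0.8244) / (5) = 1.2302
  z = (-9 - (-4)·0.8000 - (2)·1.2178) / (10) = -0.8236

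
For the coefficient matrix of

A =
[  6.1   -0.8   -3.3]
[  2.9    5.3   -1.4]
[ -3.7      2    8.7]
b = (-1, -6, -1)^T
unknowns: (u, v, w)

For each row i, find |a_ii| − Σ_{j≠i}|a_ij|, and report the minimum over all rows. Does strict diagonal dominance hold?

row 1: |6.1| − (0.8+3.3) = 2
row 2: |5.3| − (2.9+1.4) = 1
row 3: |8.7| − (3.7+2) = 3
minimum over rows = 1 → strictly diagonally dominant (convergence guaranteed)

1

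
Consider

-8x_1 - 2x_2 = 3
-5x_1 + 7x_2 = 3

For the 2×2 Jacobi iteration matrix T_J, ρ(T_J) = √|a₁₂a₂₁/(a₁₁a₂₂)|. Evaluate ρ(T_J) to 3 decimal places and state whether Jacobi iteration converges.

a₁₂a₂₁/(a₁₁a₂₂) = (-2)·(-5) / ((-8)·(7)) = -0.178571
ρ = √|-0.178571| = √0.178571 = 0.423
ρ < 1, so Jacobi converges

0.423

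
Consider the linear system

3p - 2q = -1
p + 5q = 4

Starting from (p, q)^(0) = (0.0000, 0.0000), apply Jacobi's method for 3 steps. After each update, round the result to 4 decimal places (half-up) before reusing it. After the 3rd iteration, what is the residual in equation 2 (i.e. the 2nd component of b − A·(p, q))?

Iteration 1:
  p = (-1 - (-2)·0.0000) / (3) = -0.3333
  q = (4 - (1)·0.0000) / (5) = 0.8000
Iteration 2:
  p = (-1 - (-2)·0.8000) / (3) = 0.2000
  q = (4 - (1)·-0.3333) / (5) = 0.8667
Iteration 3:
  p = (-1 - (-2)·0.8667) / (3) = 0.2445
  q = (4 - (1)·0.2000) / (5) = 0.7600
Residual b − A·x = (-0.2135, -0.0445)

-0.0445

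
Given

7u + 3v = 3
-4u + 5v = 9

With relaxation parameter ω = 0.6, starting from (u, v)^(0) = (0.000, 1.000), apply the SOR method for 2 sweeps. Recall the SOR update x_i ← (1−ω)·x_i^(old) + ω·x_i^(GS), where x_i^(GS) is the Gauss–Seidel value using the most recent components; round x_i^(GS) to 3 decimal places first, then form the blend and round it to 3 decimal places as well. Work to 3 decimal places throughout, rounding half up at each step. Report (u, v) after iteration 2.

(-0.124, 1.613)

Iteration 1:
  u: GS value = (3 - (3)·1.000) / (7) = 0.000;  u ← (1−ω)·0.000 + ω·0.000 = 0.000
  v: GS value = (9 - (-4)·0.000) / (5) = 1.800;  v ← (1−ω)·1.000 + ω·1.800 = 1.480
Iteration 2:
  u: GS value = (3 - (3)·1.480) / (7) = -0.206;  u ← (1−ω)·0.000 + ω·-0.206 = -0.124
  v: GS value = (9 - (-4)·-0.124) / (5) = 1.701;  v ← (1−ω)·1.480 + ω·1.701 = 1.613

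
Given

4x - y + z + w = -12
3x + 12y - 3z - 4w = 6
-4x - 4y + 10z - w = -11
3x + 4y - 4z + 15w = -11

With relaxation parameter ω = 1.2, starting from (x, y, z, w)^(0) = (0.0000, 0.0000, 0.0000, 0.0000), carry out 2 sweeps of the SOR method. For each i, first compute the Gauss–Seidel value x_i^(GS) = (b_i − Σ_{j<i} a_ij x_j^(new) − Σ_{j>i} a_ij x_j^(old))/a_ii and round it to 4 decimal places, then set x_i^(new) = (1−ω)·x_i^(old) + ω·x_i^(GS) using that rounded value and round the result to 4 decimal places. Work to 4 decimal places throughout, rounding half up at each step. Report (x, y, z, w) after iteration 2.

Iteration 1:
  x: GS value = (-12 - (-1)·0.0000 - (1)·0.0000 - (1)·0.0000) / (4) = -3.0000;  x ← (1−ω)·0.0000 + ω·-3.0000 = -3.6000
  y: GS value = (6 - (3)·-3.6000 - (-3)·0.0000 - (-4)·0.0000) / (12) = 1.4000;  y ← (1−ω)·0.0000 + ω·1.4000 = 1.6800
  z: GS value = (-11 - (-4)·-3.6000 - (-4)·1.6800 - (-1)·0.0000) / (10) = -1.8680;  z ← (1−ω)·0.0000 + ω·-1.8680 = -2.2416
  w: GS value = (-11 - (3)·-3.6000 - (4)·1.6800 - (-4)·-2.2416) / (15) = -1.0591;  w ← (1−ω)·0.0000 + ω·-1.0591 = -1.2709
Iteration 2:
  x: GS value = (-12 - (-1)·1.6800 - (1)·-2.2416 - (1)·-1.2709) / (4) = -1.7019;  x ← (1−ω)·-3.6000 + ω·-1.7019 = -1.3223
  y: GS value = (6 - (3)·-1.3223 - (-3)·-2.2416 - (-4)·-1.2709) / (12) = -0.1535;  y ← (1−ω)·1.6800 + ω·-0.1535 = -0.5202
  z: GS value = (-11 - (-4)·-1.3223 - (-4)·-0.5202 - (-1)·-1.2709) / (10) = -1.9641;  z ← (1−ω)·-2.2416 + ω·-1.9641 = -1.9086
  w: GS value = (-11 - (3)·-1.3223 - (4)·-0.5202 - (-4)·-1.9086) / (15) = -0.8391;  w ← (1−ω)·-1.2709 + ω·-0.8391 = -0.7527

(-1.3223, -0.5202, -1.9086, -0.7527)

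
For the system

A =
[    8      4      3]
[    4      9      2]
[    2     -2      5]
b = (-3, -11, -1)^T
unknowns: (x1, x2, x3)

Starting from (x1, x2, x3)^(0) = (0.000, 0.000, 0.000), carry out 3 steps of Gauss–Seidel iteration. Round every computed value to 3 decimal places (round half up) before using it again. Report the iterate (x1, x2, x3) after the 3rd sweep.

Iteration 1:
  x1 = (-3 - (4)·0.000 - (3)·0.000) / (8) = -0.375
  x2 = (-11 - (4)·-0.375 - (2)·0.000) / (9) = -1.056
  x3 = (-1 - (2)·-0.375 - (-2)·-1.056) / (5) = -0.472
Iteration 2:
  x1 = (-3 - (4)·-1.056 - (3)·-0.472) / (8) = 0.330
  x2 = (-11 - (4)·0.330 - (2)·-0.472) / (9) = -1.264
  x3 = (-1 - (2)·0.330 - (-2)·-1.264) / (5) = -0.838
Iteration 3:
  x1 = (-3 - (4)·-1.264 - (3)·-0.838) / (8) = 0.571
  x2 = (-11 - (4)·0.571 - (2)·-0.838) / (9) = -1.290
  x3 = (-1 - (2)·0.571 - (-2)·-1.290) / (5) = -0.944

(0.571, -1.290, -0.944)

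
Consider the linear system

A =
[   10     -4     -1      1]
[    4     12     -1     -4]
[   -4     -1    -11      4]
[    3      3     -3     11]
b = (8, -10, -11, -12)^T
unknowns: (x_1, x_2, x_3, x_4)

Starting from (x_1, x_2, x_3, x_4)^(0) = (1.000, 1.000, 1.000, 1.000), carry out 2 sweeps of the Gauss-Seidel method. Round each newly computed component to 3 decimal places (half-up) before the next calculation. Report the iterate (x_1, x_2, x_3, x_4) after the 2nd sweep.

Iteration 1:
  x_1 = (8 - (-4)·1.000 - (-1)·1.000 - (1)·1.000) / (10) = 1.200
  x_2 = (-10 - (4)·1.200 - (-1)·1.000 - (-4)·1.000) / (12) = -0.817
  x_3 = (-11 - (-4)·1.200 - (-1)·-0.817 - (4)·1.000) / (-11) = 1.002
  x_4 = (-12 - (3)·1.200 - (3)·-0.817 - (-3)·1.002) / (11) = -0.922
Iteration 2:
  x_1 = (8 - (-4)·-0.817 - (-1)·1.002 - (1)·-0.922) / (10) = 0.666
  x_2 = (-10 - (4)·0.666 - (-1)·1.002 - (-4)·-0.922) / (12) = -1.279
  x_3 = (-11 - (-4)·0.666 - (-1)·-1.279 - (4)·-0.922) / (-11) = 0.539
  x_4 = (-12 - (3)·0.666 - (3)·-1.279 - (-3)·0.539) / (11) = -0.777

(0.666, -1.279, 0.539, -0.777)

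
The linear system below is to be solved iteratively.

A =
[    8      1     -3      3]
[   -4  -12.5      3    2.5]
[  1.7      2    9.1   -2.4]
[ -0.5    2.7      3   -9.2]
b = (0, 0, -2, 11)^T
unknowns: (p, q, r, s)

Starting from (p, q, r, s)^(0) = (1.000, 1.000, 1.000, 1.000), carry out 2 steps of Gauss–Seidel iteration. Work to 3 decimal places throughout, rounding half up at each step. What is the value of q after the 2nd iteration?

-0.324

Iteration 1:
  p = (0 - (1)·1.000 - (-3)·1.000 - (3)·1.000) / (8) = -0.125
  q = (0 - (-4)·-0.125 - (3)·1.000 - (2.5)·1.000) / (-12.5) = 0.480
  r = (-2 - (1.7)·-0.125 - (2)·0.480 - (-2.4)·1.000) / (9.1) = -0.038
  s = (11 - (-0.5)·-0.125 - (2.7)·0.480 - (3)·-0.038) / (-9.2) = -1.060
Iteration 2:
  p = (0 - (1)·0.480 - (-3)·-0.038 - (3)·-1.060) / (8) = 0.323
  q = (0 - (-4)·0.323 - (3)·-0.038 - (2.5)·-1.060) / (-12.5) = -0.324
  r = (-2 - (1.7)·0.323 - (2)·-0.324 - (-2.4)·-1.060) / (9.1) = -0.488
  s = (11 - (-0.5)·0.323 - (2.7)·-0.324 - (3)·-0.488) / (-9.2) = -1.467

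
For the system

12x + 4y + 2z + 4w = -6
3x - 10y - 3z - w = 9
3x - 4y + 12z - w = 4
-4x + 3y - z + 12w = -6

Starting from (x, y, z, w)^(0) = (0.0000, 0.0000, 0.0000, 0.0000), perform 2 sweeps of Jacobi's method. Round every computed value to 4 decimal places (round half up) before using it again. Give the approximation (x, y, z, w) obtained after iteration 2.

(-0.0889, -1.1000, 0.1167, -0.4139)

Iteration 1:
  x = (-6 - (4)·0.0000 - (2)·0.0000 - (4)·0.0000) / (12) = -0.5000
  y = (9 - (3)·0.0000 - (-3)·0.0000 - (-1)·0.0000) / (-10) = -0.9000
  z = (4 - (3)·0.0000 - (-4)·0.0000 - (-1)·0.0000) / (12) = 0.3333
  w = (-6 - (-4)·0.0000 - (3)·0.0000 - (-1)·0.0000) / (12) = -0.5000
Iteration 2:
  x = (-6 - (4)·-0.9000 - (2)·0.3333 - (4)·-0.5000) / (12) = -0.0889
  y = (9 - (3)·-0.5000 - (-3)·0.3333 - (-1)·-0.5000) / (-10) = -1.1000
  z = (4 - (3)·-0.5000 - (-4)·-0.9000 - (-1)·-0.5000) / (12) = 0.1167
  w = (-6 - (-4)·-0.5000 - (3)·-0.9000 - (-1)·0.3333) / (12) = -0.4139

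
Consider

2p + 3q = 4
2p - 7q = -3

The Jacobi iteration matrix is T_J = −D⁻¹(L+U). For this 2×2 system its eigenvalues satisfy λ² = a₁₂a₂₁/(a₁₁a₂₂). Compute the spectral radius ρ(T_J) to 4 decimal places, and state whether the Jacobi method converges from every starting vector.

0.6547

a₁₂a₂₁/(a₁₁a₂₂) = (3)·(2) / ((2)·(-7)) = -0.428571
ρ = √|-0.428571| = √0.428571 = 0.6547
ρ < 1, so Jacobi converges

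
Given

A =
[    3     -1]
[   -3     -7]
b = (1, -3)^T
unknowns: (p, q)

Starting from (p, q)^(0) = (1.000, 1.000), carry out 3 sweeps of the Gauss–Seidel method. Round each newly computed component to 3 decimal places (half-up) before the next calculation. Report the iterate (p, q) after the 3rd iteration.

Iteration 1:
  p = (1 - (-1)·1.000) / (3) = 0.667
  q = (-3 - (-3)·0.667) / (-7) = 0.143
Iteration 2:
  p = (1 - (-1)·0.143) / (3) = 0.381
  q = (-3 - (-3)·0.381) / (-7) = 0.265
Iteration 3:
  p = (1 - (-1)·0.265) / (3) = 0.422
  q = (-3 - (-3)·0.422) / (-7) = 0.248

(0.422, 0.248)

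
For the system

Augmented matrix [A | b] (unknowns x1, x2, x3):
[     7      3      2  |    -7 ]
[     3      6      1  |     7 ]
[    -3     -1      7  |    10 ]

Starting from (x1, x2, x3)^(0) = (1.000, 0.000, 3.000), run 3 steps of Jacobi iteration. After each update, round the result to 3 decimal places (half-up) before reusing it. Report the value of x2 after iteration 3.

1.858

Iteration 1:
  x1 = (-7 - (3)·0.000 - (2)·3.000) / (7) = -1.857
  x2 = (7 - (3)·1.000 - (1)·3.000) / (6) = 0.167
  x3 = (10 - (-3)·1.000 - (-1)·0.000) / (7) = 1.857
Iteration 2:
  x1 = (-7 - (3)·0.167 - (2)·1.857) / (7) = -1.602
  x2 = (7 - (3)·-1.857 - (1)·1.857) / (6) = 1.786
  x3 = (10 - (-3)·-1.857 - (-1)·0.167) / (7) = 0.657
Iteration 3:
  x1 = (-7 - (3)·1.786 - (2)·0.657) / (7) = -1.953
  x2 = (7 - (3)·-1.602 - (1)·0.657) / (6) = 1.858
  x3 = (10 - (-3)·-1.602 - (-1)·1.786) / (7) = 0.997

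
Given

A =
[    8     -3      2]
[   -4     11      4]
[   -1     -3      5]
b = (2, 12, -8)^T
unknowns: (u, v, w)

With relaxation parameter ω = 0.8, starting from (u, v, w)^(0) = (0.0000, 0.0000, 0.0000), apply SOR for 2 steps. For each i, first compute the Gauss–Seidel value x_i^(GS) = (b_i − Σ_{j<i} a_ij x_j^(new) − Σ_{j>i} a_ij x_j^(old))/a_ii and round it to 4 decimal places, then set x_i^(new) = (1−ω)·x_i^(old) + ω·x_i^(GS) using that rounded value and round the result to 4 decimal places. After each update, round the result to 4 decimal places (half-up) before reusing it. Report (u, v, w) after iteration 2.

(0.6795, 1.4896, -0.6165)

Iteration 1:
  u: GS value = (2 - (-3)·0.0000 - (2)·0.0000) / (8) = 0.2500;  u ← (1−ω)·0.0000 + ω·0.2500 = 0.2000
  v: GS value = (12 - (-4)·0.2000 - (4)·0.0000) / (11) = 1.1636;  v ← (1−ω)·0.0000 + ω·1.1636 = 0.9309
  w: GS value = (-8 - (-1)·0.2000 - (-3)·0.9309) / (5) = -1.0015;  w ← (1−ω)·0.0000 + ω·-1.0015 = -0.8012
Iteration 2:
  u: GS value = (2 - (-3)·0.9309 - (2)·-0.8012) / (8) = 0.7994;  u ← (1−ω)·0.2000 + ω·0.7994 = 0.6795
  v: GS value = (12 - (-4)·0.6795 - (4)·-0.8012) / (11) = 1.6293;  v ← (1−ω)·0.9309 + ω·1.6293 = 1.4896
  w: GS value = (-8 - (-1)·0.6795 - (-3)·1.4896) / (5) = -0.5703;  w ← (1−ω)·-0.8012 + ω·-0.5703 = -0.6165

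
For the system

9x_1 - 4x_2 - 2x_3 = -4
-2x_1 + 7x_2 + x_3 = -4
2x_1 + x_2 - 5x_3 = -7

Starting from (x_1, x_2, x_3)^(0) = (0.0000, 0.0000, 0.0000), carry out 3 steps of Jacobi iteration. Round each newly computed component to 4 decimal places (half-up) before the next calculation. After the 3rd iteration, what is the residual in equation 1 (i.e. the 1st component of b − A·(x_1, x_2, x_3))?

0.1467

Iteration 1:
  x_1 = (-4 - (-4)·0.0000 - (-2)·0.0000) / (9) = -0.4444
  x_2 = (-4 - (-2)·0.0000 - (1)·0.0000) / (7) = -0.5714
  x_3 = (-7 - (2)·0.0000 - (1)·0.0000) / (-5) = 1.4000
Iteration 2:
  x_1 = (-4 - (-4)·-0.5714 - (-2)·1.4000) / (9) = -0.3873
  x_2 = (-4 - (-2)·-0.4444 - (1)·1.4000) / (7) = -0.8984
  x_3 = (-7 - (2)·-0.4444 - (1)·-0.5714) / (-5) = 1.1080
Iteration 3:
  x_1 = (-4 - (-4)·-0.8984 - (-2)·1.1080) / (9) = -0.5975
  x_2 = (-4 - (-2)·-0.3873 - (1)·1.1080) / (7) = -0.8404
  x_3 = (-7 - (2)·-0.3873 - (1)·-0.8984) / (-5) = 1.0654
Residual b − A·x = (0.1467, -0.3776, 0.3624)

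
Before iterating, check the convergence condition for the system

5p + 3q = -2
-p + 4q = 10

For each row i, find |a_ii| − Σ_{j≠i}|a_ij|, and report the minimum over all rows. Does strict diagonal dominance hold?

row 1: |5| − (3) = 2
row 2: |4| − (1) = 3
minimum over rows = 2 → strictly diagonally dominant (convergence guaranteed)

2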